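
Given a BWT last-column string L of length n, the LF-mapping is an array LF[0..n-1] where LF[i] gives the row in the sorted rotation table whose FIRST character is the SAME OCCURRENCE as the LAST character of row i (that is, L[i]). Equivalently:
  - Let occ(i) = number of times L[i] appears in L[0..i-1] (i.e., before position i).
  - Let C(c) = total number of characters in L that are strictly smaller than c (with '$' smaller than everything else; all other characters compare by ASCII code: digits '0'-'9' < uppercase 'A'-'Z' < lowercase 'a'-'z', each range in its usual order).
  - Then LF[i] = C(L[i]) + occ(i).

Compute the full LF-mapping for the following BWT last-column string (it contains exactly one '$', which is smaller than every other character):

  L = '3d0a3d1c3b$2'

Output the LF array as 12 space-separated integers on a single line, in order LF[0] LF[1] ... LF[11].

Answer: 4 10 1 7 5 11 2 9 6 8 0 3

Derivation:
Char counts: '$':1, '0':1, '1':1, '2':1, '3':3, 'a':1, 'b':1, 'c':1, 'd':2
C (first-col start): C('$')=0, C('0')=1, C('1')=2, C('2')=3, C('3')=4, C('a')=7, C('b')=8, C('c')=9, C('d')=10
L[0]='3': occ=0, LF[0]=C('3')+0=4+0=4
L[1]='d': occ=0, LF[1]=C('d')+0=10+0=10
L[2]='0': occ=0, LF[2]=C('0')+0=1+0=1
L[3]='a': occ=0, LF[3]=C('a')+0=7+0=7
L[4]='3': occ=1, LF[4]=C('3')+1=4+1=5
L[5]='d': occ=1, LF[5]=C('d')+1=10+1=11
L[6]='1': occ=0, LF[6]=C('1')+0=2+0=2
L[7]='c': occ=0, LF[7]=C('c')+0=9+0=9
L[8]='3': occ=2, LF[8]=C('3')+2=4+2=6
L[9]='b': occ=0, LF[9]=C('b')+0=8+0=8
L[10]='$': occ=0, LF[10]=C('$')+0=0+0=0
L[11]='2': occ=0, LF[11]=C('2')+0=3+0=3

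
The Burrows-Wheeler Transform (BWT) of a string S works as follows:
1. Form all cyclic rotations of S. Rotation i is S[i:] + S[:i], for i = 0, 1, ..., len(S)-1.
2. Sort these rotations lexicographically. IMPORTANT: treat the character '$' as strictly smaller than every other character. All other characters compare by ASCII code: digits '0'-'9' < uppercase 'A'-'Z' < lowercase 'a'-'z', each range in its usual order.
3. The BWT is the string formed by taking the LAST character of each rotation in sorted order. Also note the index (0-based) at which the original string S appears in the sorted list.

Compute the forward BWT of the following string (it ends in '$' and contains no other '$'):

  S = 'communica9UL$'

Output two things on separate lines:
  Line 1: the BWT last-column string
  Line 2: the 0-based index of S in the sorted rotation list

Answer: LaU9ci$nomucm
6

Derivation:
All 13 rotations (rotation i = S[i:]+S[:i]):
  rot[0] = communica9UL$
  rot[1] = ommunica9UL$c
  rot[2] = mmunica9UL$co
  rot[3] = munica9UL$com
  rot[4] = unica9UL$comm
  rot[5] = nica9UL$commu
  rot[6] = ica9UL$commun
  rot[7] = ca9UL$communi
  rot[8] = a9UL$communic
  rot[9] = 9UL$communica
  rot[10] = UL$communica9
  rot[11] = L$communica9U
  rot[12] = $communica9UL
Sorted (with $ < everything):
  sorted[0] = $communica9UL  (last char: 'L')
  sorted[1] = 9UL$communica  (last char: 'a')
  sorted[2] = L$communica9U  (last char: 'U')
  sorted[3] = UL$communica9  (last char: '9')
  sorted[4] = a9UL$communic  (last char: 'c')
  sorted[5] = ca9UL$communi  (last char: 'i')
  sorted[6] = communica9UL$  (last char: '$')
  sorted[7] = ica9UL$commun  (last char: 'n')
  sorted[8] = mmunica9UL$co  (last char: 'o')
  sorted[9] = munica9UL$com  (last char: 'm')
  sorted[10] = nica9UL$commu  (last char: 'u')
  sorted[11] = ommunica9UL$c  (last char: 'c')
  sorted[12] = unica9UL$comm  (last char: 'm')
Last column: LaU9ci$nomucm
Original string S is at sorted index 6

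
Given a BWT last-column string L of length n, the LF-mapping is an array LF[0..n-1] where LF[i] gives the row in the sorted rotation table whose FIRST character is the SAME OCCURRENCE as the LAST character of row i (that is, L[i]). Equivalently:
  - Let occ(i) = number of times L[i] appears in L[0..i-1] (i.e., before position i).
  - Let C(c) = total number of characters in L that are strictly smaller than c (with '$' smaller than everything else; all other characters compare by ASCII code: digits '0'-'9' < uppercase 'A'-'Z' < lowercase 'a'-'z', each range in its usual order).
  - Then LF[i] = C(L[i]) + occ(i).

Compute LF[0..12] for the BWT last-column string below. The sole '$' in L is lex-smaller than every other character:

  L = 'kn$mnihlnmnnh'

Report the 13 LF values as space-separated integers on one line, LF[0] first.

Answer: 4 8 0 6 9 3 1 5 10 7 11 12 2

Derivation:
Char counts: '$':1, 'h':2, 'i':1, 'k':1, 'l':1, 'm':2, 'n':5
C (first-col start): C('$')=0, C('h')=1, C('i')=3, C('k')=4, C('l')=5, C('m')=6, C('n')=8
L[0]='k': occ=0, LF[0]=C('k')+0=4+0=4
L[1]='n': occ=0, LF[1]=C('n')+0=8+0=8
L[2]='$': occ=0, LF[2]=C('$')+0=0+0=0
L[3]='m': occ=0, LF[3]=C('m')+0=6+0=6
L[4]='n': occ=1, LF[4]=C('n')+1=8+1=9
L[5]='i': occ=0, LF[5]=C('i')+0=3+0=3
L[6]='h': occ=0, LF[6]=C('h')+0=1+0=1
L[7]='l': occ=0, LF[7]=C('l')+0=5+0=5
L[8]='n': occ=2, LF[8]=C('n')+2=8+2=10
L[9]='m': occ=1, LF[9]=C('m')+1=6+1=7
L[10]='n': occ=3, LF[10]=C('n')+3=8+3=11
L[11]='n': occ=4, LF[11]=C('n')+4=8+4=12
L[12]='h': occ=1, LF[12]=C('h')+1=1+1=2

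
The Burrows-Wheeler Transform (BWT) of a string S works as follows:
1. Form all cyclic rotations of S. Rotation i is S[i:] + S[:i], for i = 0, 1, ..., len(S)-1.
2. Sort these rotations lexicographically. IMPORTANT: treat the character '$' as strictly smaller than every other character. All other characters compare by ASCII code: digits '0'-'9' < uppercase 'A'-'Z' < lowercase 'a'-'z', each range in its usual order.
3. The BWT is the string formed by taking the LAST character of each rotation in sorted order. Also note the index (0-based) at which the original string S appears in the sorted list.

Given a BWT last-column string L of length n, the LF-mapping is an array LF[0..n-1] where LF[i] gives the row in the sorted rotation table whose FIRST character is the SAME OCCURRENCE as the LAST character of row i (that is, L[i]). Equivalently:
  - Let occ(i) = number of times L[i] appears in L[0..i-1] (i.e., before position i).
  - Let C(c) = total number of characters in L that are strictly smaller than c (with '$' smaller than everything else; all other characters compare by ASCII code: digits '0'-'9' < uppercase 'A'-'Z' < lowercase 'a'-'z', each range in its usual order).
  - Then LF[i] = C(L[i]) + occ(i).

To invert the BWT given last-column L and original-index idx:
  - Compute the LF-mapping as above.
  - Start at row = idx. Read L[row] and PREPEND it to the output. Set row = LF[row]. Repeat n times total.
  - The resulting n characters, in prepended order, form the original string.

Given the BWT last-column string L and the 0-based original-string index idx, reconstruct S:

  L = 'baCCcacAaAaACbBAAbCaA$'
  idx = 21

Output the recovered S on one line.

Answer: cAcAaCaABaCACACbaAabb$

Derivation:
LF mapping: 17 12 8 9 20 13 21 1 14 2 15 3 10 18 7 4 5 19 11 16 6 0
Walk LF starting at row 21, prepending L[row]:
  step 1: row=21, L[21]='$', prepend. Next row=LF[21]=0
  step 2: row=0, L[0]='b', prepend. Next row=LF[0]=17
  step 3: row=17, L[17]='b', prepend. Next row=LF[17]=19
  step 4: row=19, L[19]='a', prepend. Next row=LF[19]=16
  step 5: row=16, L[16]='A', prepend. Next row=LF[16]=5
  step 6: row=5, L[5]='a', prepend. Next row=LF[5]=13
  step 7: row=13, L[13]='b', prepend. Next row=LF[13]=18
  step 8: row=18, L[18]='C', prepend. Next row=LF[18]=11
  step 9: row=11, L[11]='A', prepend. Next row=LF[11]=3
  step 10: row=3, L[3]='C', prepend. Next row=LF[3]=9
  step 11: row=9, L[9]='A', prepend. Next row=LF[9]=2
  step 12: row=2, L[2]='C', prepend. Next row=LF[2]=8
  step 13: row=8, L[8]='a', prepend. Next row=LF[8]=14
  step 14: row=14, L[14]='B', prepend. Next row=LF[14]=7
  step 15: row=7, L[7]='A', prepend. Next row=LF[7]=1
  step 16: row=1, L[1]='a', prepend. Next row=LF[1]=12
  step 17: row=12, L[12]='C', prepend. Next row=LF[12]=10
  step 18: row=10, L[10]='a', prepend. Next row=LF[10]=15
  step 19: row=15, L[15]='A', prepend. Next row=LF[15]=4
  step 20: row=4, L[4]='c', prepend. Next row=LF[4]=20
  step 21: row=20, L[20]='A', prepend. Next row=LF[20]=6
  step 22: row=6, L[6]='c', prepend. Next row=LF[6]=21
Reversed output: cAcAaCaABaCACACbaAabb$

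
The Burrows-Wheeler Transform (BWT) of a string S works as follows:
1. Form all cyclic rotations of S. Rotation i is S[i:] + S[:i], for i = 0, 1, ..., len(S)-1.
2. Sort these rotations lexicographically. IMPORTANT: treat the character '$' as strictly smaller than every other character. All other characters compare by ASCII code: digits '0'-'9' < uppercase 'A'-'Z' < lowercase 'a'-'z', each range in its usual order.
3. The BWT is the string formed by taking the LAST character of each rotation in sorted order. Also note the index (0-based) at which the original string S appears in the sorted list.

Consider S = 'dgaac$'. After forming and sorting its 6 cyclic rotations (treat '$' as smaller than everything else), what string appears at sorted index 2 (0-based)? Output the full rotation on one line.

All 6 rotations (rotation i = S[i:]+S[:i]):
  rot[0] = dgaac$
  rot[1] = gaac$d
  rot[2] = aac$dg
  rot[3] = ac$dga
  rot[4] = c$dgaa
  rot[5] = $dgaac
Sorted (with $ < everything):
  sorted[0] = $dgaac
  sorted[1] = aac$dg
  sorted[2] = ac$dga
  sorted[3] = c$dgaa
  sorted[4] = dgaac$
  sorted[5] = gaac$d
sorted[2] = ac$dga

Answer: ac$dga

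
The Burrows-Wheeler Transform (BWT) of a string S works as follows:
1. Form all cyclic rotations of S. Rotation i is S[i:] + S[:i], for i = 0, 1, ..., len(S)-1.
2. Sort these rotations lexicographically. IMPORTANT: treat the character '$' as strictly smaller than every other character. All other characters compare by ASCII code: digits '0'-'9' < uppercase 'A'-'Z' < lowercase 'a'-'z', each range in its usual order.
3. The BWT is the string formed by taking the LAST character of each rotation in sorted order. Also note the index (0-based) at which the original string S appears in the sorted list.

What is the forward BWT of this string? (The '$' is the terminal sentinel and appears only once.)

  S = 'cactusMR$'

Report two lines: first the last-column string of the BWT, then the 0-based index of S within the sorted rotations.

All 9 rotations (rotation i = S[i:]+S[:i]):
  rot[0] = cactusMR$
  rot[1] = actusMR$c
  rot[2] = ctusMR$ca
  rot[3] = tusMR$cac
  rot[4] = usMR$cact
  rot[5] = sMR$cactu
  rot[6] = MR$cactus
  rot[7] = R$cactusM
  rot[8] = $cactusMR
Sorted (with $ < everything):
  sorted[0] = $cactusMR  (last char: 'R')
  sorted[1] = MR$cactus  (last char: 's')
  sorted[2] = R$cactusM  (last char: 'M')
  sorted[3] = actusMR$c  (last char: 'c')
  sorted[4] = cactusMR$  (last char: '$')
  sorted[5] = ctusMR$ca  (last char: 'a')
  sorted[6] = sMR$cactu  (last char: 'u')
  sorted[7] = tusMR$cac  (last char: 'c')
  sorted[8] = usMR$cact  (last char: 't')
Last column: RsMc$auct
Original string S is at sorted index 4

Answer: RsMc$auct
4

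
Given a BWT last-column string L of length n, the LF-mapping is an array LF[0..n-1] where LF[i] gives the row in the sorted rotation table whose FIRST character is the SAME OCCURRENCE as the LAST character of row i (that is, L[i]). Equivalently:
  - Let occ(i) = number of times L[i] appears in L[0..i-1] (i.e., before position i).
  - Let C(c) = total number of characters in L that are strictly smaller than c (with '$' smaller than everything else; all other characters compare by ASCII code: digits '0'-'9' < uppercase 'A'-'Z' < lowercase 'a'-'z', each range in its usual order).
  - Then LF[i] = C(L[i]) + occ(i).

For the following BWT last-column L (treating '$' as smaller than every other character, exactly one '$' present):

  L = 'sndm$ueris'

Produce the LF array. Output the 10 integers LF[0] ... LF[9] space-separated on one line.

Answer: 7 5 1 4 0 9 2 6 3 8

Derivation:
Char counts: '$':1, 'd':1, 'e':1, 'i':1, 'm':1, 'n':1, 'r':1, 's':2, 'u':1
C (first-col start): C('$')=0, C('d')=1, C('e')=2, C('i')=3, C('m')=4, C('n')=5, C('r')=6, C('s')=7, C('u')=9
L[0]='s': occ=0, LF[0]=C('s')+0=7+0=7
L[1]='n': occ=0, LF[1]=C('n')+0=5+0=5
L[2]='d': occ=0, LF[2]=C('d')+0=1+0=1
L[3]='m': occ=0, LF[3]=C('m')+0=4+0=4
L[4]='$': occ=0, LF[4]=C('$')+0=0+0=0
L[5]='u': occ=0, LF[5]=C('u')+0=9+0=9
L[6]='e': occ=0, LF[6]=C('e')+0=2+0=2
L[7]='r': occ=0, LF[7]=C('r')+0=6+0=6
L[8]='i': occ=0, LF[8]=C('i')+0=3+0=3
L[9]='s': occ=1, LF[9]=C('s')+1=7+1=8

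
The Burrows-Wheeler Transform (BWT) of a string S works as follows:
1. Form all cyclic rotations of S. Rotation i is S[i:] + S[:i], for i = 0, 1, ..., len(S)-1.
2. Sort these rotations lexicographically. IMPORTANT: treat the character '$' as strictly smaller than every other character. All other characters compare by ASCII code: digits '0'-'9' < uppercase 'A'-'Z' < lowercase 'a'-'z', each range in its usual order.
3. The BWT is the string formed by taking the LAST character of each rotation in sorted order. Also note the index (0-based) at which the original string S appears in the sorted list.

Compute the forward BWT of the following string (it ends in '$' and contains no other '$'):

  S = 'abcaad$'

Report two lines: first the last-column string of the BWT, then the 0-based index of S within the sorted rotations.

All 7 rotations (rotation i = S[i:]+S[:i]):
  rot[0] = abcaad$
  rot[1] = bcaad$a
  rot[2] = caad$ab
  rot[3] = aad$abc
  rot[4] = ad$abca
  rot[5] = d$abcaa
  rot[6] = $abcaad
Sorted (with $ < everything):
  sorted[0] = $abcaad  (last char: 'd')
  sorted[1] = aad$abc  (last char: 'c')
  sorted[2] = abcaad$  (last char: '$')
  sorted[3] = ad$abca  (last char: 'a')
  sorted[4] = bcaad$a  (last char: 'a')
  sorted[5] = caad$ab  (last char: 'b')
  sorted[6] = d$abcaa  (last char: 'a')
Last column: dc$aaba
Original string S is at sorted index 2

Answer: dc$aaba
2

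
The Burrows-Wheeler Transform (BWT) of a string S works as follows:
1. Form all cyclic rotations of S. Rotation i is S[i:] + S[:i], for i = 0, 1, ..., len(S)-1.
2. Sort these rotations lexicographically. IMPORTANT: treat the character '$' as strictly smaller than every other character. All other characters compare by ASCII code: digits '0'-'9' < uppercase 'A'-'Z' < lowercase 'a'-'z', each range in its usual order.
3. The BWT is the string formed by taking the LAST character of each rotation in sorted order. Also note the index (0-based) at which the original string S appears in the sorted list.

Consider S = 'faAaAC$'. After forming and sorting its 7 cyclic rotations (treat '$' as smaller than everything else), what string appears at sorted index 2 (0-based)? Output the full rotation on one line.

Answer: AaAC$fa

Derivation:
All 7 rotations (rotation i = S[i:]+S[:i]):
  rot[0] = faAaAC$
  rot[1] = aAaAC$f
  rot[2] = AaAC$fa
  rot[3] = aAC$faA
  rot[4] = AC$faAa
  rot[5] = C$faAaA
  rot[6] = $faAaAC
Sorted (with $ < everything):
  sorted[0] = $faAaAC
  sorted[1] = AC$faAa
  sorted[2] = AaAC$fa
  sorted[3] = C$faAaA
  sorted[4] = aAC$faA
  sorted[5] = aAaAC$f
  sorted[6] = faAaAC$
sorted[2] = AaAC$fa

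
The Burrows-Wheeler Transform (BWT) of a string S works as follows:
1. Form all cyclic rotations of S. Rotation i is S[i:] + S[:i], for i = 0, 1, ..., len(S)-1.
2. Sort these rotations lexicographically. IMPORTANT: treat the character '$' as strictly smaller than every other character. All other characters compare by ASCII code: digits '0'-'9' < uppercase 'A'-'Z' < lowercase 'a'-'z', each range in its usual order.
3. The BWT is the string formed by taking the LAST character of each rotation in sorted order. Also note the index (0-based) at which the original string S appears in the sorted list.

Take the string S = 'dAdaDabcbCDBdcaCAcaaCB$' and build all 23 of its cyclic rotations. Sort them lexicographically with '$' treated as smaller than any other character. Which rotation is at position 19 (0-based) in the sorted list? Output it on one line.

Answer: cbCDBdcaCAcaaCB$dAdaDab

Derivation:
All 23 rotations (rotation i = S[i:]+S[:i]):
  rot[0] = dAdaDabcbCDBdcaCAcaaCB$
  rot[1] = AdaDabcbCDBdcaCAcaaCB$d
  rot[2] = daDabcbCDBdcaCAcaaCB$dA
  rot[3] = aDabcbCDBdcaCAcaaCB$dAd
  rot[4] = DabcbCDBdcaCAcaaCB$dAda
  rot[5] = abcbCDBdcaCAcaaCB$dAdaD
  rot[6] = bcbCDBdcaCAcaaCB$dAdaDa
  rot[7] = cbCDBdcaCAcaaCB$dAdaDab
  rot[8] = bCDBdcaCAcaaCB$dAdaDabc
  rot[9] = CDBdcaCAcaaCB$dAdaDabcb
  rot[10] = DBdcaCAcaaCB$dAdaDabcbC
  rot[11] = BdcaCAcaaCB$dAdaDabcbCD
  rot[12] = dcaCAcaaCB$dAdaDabcbCDB
  rot[13] = caCAcaaCB$dAdaDabcbCDBd
  rot[14] = aCAcaaCB$dAdaDabcbCDBdc
  rot[15] = CAcaaCB$dAdaDabcbCDBdca
  rot[16] = AcaaCB$dAdaDabcbCDBdcaC
  rot[17] = caaCB$dAdaDabcbCDBdcaCA
  rot[18] = aaCB$dAdaDabcbCDBdcaCAc
  rot[19] = aCB$dAdaDabcbCDBdcaCAca
  rot[20] = CB$dAdaDabcbCDBdcaCAcaa
  rot[21] = B$dAdaDabcbCDBdcaCAcaaC
  rot[22] = $dAdaDabcbCDBdcaCAcaaCB
Sorted (with $ < everything):
  sorted[0] = $dAdaDabcbCDBdcaCAcaaCB
  sorted[1] = AcaaCB$dAdaDabcbCDBdcaC
  sorted[2] = AdaDabcbCDBdcaCAcaaCB$d
  sorted[3] = B$dAdaDabcbCDBdcaCAcaaC
  sorted[4] = BdcaCAcaaCB$dAdaDabcbCD
  sorted[5] = CAcaaCB$dAdaDabcbCDBdca
  sorted[6] = CB$dAdaDabcbCDBdcaCAcaa
  sorted[7] = CDBdcaCAcaaCB$dAdaDabcb
  sorted[8] = DBdcaCAcaaCB$dAdaDabcbC
  sorted[9] = DabcbCDBdcaCAcaaCB$dAda
  sorted[10] = aCAcaaCB$dAdaDabcbCDBdc
  sorted[11] = aCB$dAdaDabcbCDBdcaCAca
  sorted[12] = aDabcbCDBdcaCAcaaCB$dAd
  sorted[13] = aaCB$dAdaDabcbCDBdcaCAc
  sorted[14] = abcbCDBdcaCAcaaCB$dAdaD
  sorted[15] = bCDBdcaCAcaaCB$dAdaDabc
  sorted[16] = bcbCDBdcaCAcaaCB$dAdaDa
  sorted[17] = caCAcaaCB$dAdaDabcbCDBd
  sorted[18] = caaCB$dAdaDabcbCDBdcaCA
  sorted[19] = cbCDBdcaCAcaaCB$dAdaDab
  sorted[20] = dAdaDabcbCDBdcaCAcaaCB$
  sorted[21] = daDabcbCDBdcaCAcaaCB$dA
  sorted[22] = dcaCAcaaCB$dAdaDabcbCDB
sorted[19] = cbCDBdcaCAcaaCB$dAdaDab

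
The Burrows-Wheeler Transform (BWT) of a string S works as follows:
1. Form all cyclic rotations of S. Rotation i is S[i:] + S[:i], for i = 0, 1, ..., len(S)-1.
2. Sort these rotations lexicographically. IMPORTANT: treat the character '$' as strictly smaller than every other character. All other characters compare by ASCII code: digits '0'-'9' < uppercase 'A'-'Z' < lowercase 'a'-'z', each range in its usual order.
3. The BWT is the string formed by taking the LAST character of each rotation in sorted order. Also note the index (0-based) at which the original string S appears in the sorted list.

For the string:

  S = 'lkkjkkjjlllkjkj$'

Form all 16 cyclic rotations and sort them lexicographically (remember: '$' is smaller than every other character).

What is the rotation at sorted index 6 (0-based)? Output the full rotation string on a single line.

Answer: kj$lkkjkkjjlllkj

Derivation:
All 16 rotations (rotation i = S[i:]+S[:i]):
  rot[0] = lkkjkkjjlllkjkj$
  rot[1] = kkjkkjjlllkjkj$l
  rot[2] = kjkkjjlllkjkj$lk
  rot[3] = jkkjjlllkjkj$lkk
  rot[4] = kkjjlllkjkj$lkkj
  rot[5] = kjjlllkjkj$lkkjk
  rot[6] = jjlllkjkj$lkkjkk
  rot[7] = jlllkjkj$lkkjkkj
  rot[8] = lllkjkj$lkkjkkjj
  rot[9] = llkjkj$lkkjkkjjl
  rot[10] = lkjkj$lkkjkkjjll
  rot[11] = kjkj$lkkjkkjjlll
  rot[12] = jkj$lkkjkkjjlllk
  rot[13] = kj$lkkjkkjjlllkj
  rot[14] = j$lkkjkkjjlllkjk
  rot[15] = $lkkjkkjjlllkjkj
Sorted (with $ < everything):
  sorted[0] = $lkkjkkjjlllkjkj
  sorted[1] = j$lkkjkkjjlllkjk
  sorted[2] = jjlllkjkj$lkkjkk
  sorted[3] = jkj$lkkjkkjjlllk
  sorted[4] = jkkjjlllkjkj$lkk
  sorted[5] = jlllkjkj$lkkjkkj
  sorted[6] = kj$lkkjkkjjlllkj
  sorted[7] = kjjlllkjkj$lkkjk
  sorted[8] = kjkj$lkkjkkjjlll
  sorted[9] = kjkkjjlllkjkj$lk
  sorted[10] = kkjjlllkjkj$lkkj
  sorted[11] = kkjkkjjlllkjkj$l
  sorted[12] = lkjkj$lkkjkkjjll
  sorted[13] = lkkjkkjjlllkjkj$
  sorted[14] = llkjkj$lkkjkkjjl
  sorted[15] = lllkjkj$lkkjkkjj
sorted[6] = kj$lkkjkkjjlllkj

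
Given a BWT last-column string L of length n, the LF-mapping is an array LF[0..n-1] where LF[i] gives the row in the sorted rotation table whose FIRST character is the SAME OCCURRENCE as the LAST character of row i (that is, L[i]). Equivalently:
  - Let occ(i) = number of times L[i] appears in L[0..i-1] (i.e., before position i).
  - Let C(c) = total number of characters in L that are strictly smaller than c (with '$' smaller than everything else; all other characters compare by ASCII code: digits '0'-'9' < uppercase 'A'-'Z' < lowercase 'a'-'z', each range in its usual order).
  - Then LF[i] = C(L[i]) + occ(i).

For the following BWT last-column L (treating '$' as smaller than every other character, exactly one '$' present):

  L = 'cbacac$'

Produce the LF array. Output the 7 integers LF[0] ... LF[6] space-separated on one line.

Answer: 4 3 1 5 2 6 0

Derivation:
Char counts: '$':1, 'a':2, 'b':1, 'c':3
C (first-col start): C('$')=0, C('a')=1, C('b')=3, C('c')=4
L[0]='c': occ=0, LF[0]=C('c')+0=4+0=4
L[1]='b': occ=0, LF[1]=C('b')+0=3+0=3
L[2]='a': occ=0, LF[2]=C('a')+0=1+0=1
L[3]='c': occ=1, LF[3]=C('c')+1=4+1=5
L[4]='a': occ=1, LF[4]=C('a')+1=1+1=2
L[5]='c': occ=2, LF[5]=C('c')+2=4+2=6
L[6]='$': occ=0, LF[6]=C('$')+0=0+0=0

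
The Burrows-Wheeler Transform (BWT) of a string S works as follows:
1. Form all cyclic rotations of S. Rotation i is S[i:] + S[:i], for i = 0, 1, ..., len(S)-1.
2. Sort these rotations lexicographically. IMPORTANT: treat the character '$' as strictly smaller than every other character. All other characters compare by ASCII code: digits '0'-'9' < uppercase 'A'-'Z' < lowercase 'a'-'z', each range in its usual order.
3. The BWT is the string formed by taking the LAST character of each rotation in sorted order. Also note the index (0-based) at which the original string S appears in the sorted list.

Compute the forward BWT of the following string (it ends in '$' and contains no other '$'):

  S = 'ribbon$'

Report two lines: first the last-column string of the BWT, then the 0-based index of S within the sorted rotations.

All 7 rotations (rotation i = S[i:]+S[:i]):
  rot[0] = ribbon$
  rot[1] = ibbon$r
  rot[2] = bbon$ri
  rot[3] = bon$rib
  rot[4] = on$ribb
  rot[5] = n$ribbo
  rot[6] = $ribbon
Sorted (with $ < everything):
  sorted[0] = $ribbon  (last char: 'n')
  sorted[1] = bbon$ri  (last char: 'i')
  sorted[2] = bon$rib  (last char: 'b')
  sorted[3] = ibbon$r  (last char: 'r')
  sorted[4] = n$ribbo  (last char: 'o')
  sorted[5] = on$ribb  (last char: 'b')
  sorted[6] = ribbon$  (last char: '$')
Last column: nibrob$
Original string S is at sorted index 6

Answer: nibrob$
6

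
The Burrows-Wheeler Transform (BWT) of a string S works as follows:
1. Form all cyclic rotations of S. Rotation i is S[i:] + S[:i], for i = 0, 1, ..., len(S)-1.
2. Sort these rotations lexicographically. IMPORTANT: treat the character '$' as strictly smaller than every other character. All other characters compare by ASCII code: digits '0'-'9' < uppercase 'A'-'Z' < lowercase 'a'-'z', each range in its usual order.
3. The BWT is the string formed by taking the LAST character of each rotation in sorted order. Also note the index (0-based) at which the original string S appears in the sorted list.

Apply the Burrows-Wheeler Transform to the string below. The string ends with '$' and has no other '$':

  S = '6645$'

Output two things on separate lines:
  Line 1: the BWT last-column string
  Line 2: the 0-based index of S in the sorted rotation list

All 5 rotations (rotation i = S[i:]+S[:i]):
  rot[0] = 6645$
  rot[1] = 645$6
  rot[2] = 45$66
  rot[3] = 5$664
  rot[4] = $6645
Sorted (with $ < everything):
  sorted[0] = $6645  (last char: '5')
  sorted[1] = 45$66  (last char: '6')
  sorted[2] = 5$664  (last char: '4')
  sorted[3] = 645$6  (last char: '6')
  sorted[4] = 6645$  (last char: '$')
Last column: 5646$
Original string S is at sorted index 4

Answer: 5646$
4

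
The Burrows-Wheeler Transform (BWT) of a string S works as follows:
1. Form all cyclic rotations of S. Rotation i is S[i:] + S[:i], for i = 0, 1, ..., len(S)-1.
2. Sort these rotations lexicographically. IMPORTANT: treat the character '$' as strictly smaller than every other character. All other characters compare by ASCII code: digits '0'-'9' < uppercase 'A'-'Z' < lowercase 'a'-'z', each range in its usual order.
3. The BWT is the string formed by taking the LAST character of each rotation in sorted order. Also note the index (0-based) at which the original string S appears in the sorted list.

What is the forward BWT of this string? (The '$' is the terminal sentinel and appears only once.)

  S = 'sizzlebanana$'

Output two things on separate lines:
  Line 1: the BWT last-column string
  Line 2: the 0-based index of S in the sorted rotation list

All 13 rotations (rotation i = S[i:]+S[:i]):
  rot[0] = sizzlebanana$
  rot[1] = izzlebanana$s
  rot[2] = zzlebanana$si
  rot[3] = zlebanana$siz
  rot[4] = lebanana$sizz
  rot[5] = ebanana$sizzl
  rot[6] = banana$sizzle
  rot[7] = anana$sizzleb
  rot[8] = nana$sizzleba
  rot[9] = ana$sizzleban
  rot[10] = na$sizzlebana
  rot[11] = a$sizzlebanan
  rot[12] = $sizzlebanana
Sorted (with $ < everything):
  sorted[0] = $sizzlebanana  (last char: 'a')
  sorted[1] = a$sizzlebanan  (last char: 'n')
  sorted[2] = ana$sizzleban  (last char: 'n')
  sorted[3] = anana$sizzleb  (last char: 'b')
  sorted[4] = banana$sizzle  (last char: 'e')
  sorted[5] = ebanana$sizzl  (last char: 'l')
  sorted[6] = izzlebanana$s  (last char: 's')
  sorted[7] = lebanana$sizz  (last char: 'z')
  sorted[8] = na$sizzlebana  (last char: 'a')
  sorted[9] = nana$sizzleba  (last char: 'a')
  sorted[10] = sizzlebanana$  (last char: '$')
  sorted[11] = zlebanana$siz  (last char: 'z')
  sorted[12] = zzlebanana$si  (last char: 'i')
Last column: annbelszaa$zi
Original string S is at sorted index 10

Answer: annbelszaa$zi
10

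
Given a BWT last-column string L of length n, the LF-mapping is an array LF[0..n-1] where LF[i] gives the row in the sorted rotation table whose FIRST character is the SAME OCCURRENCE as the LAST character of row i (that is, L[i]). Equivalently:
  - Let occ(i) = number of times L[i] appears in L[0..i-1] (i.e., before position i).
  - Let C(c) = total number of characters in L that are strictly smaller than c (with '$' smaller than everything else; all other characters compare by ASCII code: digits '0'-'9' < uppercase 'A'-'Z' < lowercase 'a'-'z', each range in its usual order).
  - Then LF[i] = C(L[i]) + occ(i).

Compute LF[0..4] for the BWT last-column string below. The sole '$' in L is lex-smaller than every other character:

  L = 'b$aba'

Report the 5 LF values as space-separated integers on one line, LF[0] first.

Answer: 3 0 1 4 2

Derivation:
Char counts: '$':1, 'a':2, 'b':2
C (first-col start): C('$')=0, C('a')=1, C('b')=3
L[0]='b': occ=0, LF[0]=C('b')+0=3+0=3
L[1]='$': occ=0, LF[1]=C('$')+0=0+0=0
L[2]='a': occ=0, LF[2]=C('a')+0=1+0=1
L[3]='b': occ=1, LF[3]=C('b')+1=3+1=4
L[4]='a': occ=1, LF[4]=C('a')+1=1+1=2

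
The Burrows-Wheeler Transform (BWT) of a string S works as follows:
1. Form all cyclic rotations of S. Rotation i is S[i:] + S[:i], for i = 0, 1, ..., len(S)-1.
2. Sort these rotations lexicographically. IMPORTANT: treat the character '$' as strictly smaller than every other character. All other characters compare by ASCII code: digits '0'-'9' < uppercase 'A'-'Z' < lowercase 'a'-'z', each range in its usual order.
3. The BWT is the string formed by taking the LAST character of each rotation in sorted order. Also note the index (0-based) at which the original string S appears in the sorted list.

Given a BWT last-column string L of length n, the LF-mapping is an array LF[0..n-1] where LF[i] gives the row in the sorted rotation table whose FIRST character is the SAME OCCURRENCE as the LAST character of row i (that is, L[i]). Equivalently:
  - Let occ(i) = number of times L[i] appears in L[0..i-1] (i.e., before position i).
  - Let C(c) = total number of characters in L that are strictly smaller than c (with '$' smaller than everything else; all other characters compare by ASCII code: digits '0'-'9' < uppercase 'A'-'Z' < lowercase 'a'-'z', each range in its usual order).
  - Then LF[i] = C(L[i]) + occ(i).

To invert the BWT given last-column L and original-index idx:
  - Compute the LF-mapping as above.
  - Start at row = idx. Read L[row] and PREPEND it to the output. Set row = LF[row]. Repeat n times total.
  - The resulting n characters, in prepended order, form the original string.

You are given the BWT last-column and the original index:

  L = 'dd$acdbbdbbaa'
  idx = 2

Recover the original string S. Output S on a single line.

Answer: adbbdaadcbbd$

Derivation:
LF mapping: 9 10 0 1 8 11 4 5 12 6 7 2 3
Walk LF starting at row 2, prepending L[row]:
  step 1: row=2, L[2]='$', prepend. Next row=LF[2]=0
  step 2: row=0, L[0]='d', prepend. Next row=LF[0]=9
  step 3: row=9, L[9]='b', prepend. Next row=LF[9]=6
  step 4: row=6, L[6]='b', prepend. Next row=LF[6]=4
  step 5: row=4, L[4]='c', prepend. Next row=LF[4]=8
  step 6: row=8, L[8]='d', prepend. Next row=LF[8]=12
  step 7: row=12, L[12]='a', prepend. Next row=LF[12]=3
  step 8: row=3, L[3]='a', prepend. Next row=LF[3]=1
  step 9: row=1, L[1]='d', prepend. Next row=LF[1]=10
  step 10: row=10, L[10]='b', prepend. Next row=LF[10]=7
  step 11: row=7, L[7]='b', prepend. Next row=LF[7]=5
  step 12: row=5, L[5]='d', prepend. Next row=LF[5]=11
  step 13: row=11, L[11]='a', prepend. Next row=LF[11]=2
Reversed output: adbbdaadcbbd$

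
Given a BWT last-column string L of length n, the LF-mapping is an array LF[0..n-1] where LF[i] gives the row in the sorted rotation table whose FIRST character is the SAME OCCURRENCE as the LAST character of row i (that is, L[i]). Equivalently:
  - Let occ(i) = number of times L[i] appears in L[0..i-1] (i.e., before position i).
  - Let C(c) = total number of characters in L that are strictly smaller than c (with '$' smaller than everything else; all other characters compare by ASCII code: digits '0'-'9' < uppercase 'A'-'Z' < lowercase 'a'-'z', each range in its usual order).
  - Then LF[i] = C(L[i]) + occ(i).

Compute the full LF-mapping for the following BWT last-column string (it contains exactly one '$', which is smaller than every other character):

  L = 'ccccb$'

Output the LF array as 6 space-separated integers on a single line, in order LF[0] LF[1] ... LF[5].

Char counts: '$':1, 'b':1, 'c':4
C (first-col start): C('$')=0, C('b')=1, C('c')=2
L[0]='c': occ=0, LF[0]=C('c')+0=2+0=2
L[1]='c': occ=1, LF[1]=C('c')+1=2+1=3
L[2]='c': occ=2, LF[2]=C('c')+2=2+2=4
L[3]='c': occ=3, LF[3]=C('c')+3=2+3=5
L[4]='b': occ=0, LF[4]=C('b')+0=1+0=1
L[5]='$': occ=0, LF[5]=C('$')+0=0+0=0

Answer: 2 3 4 5 1 0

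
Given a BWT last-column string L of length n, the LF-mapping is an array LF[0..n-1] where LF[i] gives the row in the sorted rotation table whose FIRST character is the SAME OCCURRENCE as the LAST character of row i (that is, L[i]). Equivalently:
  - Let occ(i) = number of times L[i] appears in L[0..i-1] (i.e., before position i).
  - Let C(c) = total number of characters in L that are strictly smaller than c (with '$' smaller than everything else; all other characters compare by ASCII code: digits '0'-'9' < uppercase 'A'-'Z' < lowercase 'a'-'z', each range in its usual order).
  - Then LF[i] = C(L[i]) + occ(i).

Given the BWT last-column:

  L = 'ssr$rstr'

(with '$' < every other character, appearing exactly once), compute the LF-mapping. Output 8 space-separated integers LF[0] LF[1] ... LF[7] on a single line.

Answer: 4 5 1 0 2 6 7 3

Derivation:
Char counts: '$':1, 'r':3, 's':3, 't':1
C (first-col start): C('$')=0, C('r')=1, C('s')=4, C('t')=7
L[0]='s': occ=0, LF[0]=C('s')+0=4+0=4
L[1]='s': occ=1, LF[1]=C('s')+1=4+1=5
L[2]='r': occ=0, LF[2]=C('r')+0=1+0=1
L[3]='$': occ=0, LF[3]=C('$')+0=0+0=0
L[4]='r': occ=1, LF[4]=C('r')+1=1+1=2
L[5]='s': occ=2, LF[5]=C('s')+2=4+2=6
L[6]='t': occ=0, LF[6]=C('t')+0=7+0=7
L[7]='r': occ=2, LF[7]=C('r')+2=1+2=3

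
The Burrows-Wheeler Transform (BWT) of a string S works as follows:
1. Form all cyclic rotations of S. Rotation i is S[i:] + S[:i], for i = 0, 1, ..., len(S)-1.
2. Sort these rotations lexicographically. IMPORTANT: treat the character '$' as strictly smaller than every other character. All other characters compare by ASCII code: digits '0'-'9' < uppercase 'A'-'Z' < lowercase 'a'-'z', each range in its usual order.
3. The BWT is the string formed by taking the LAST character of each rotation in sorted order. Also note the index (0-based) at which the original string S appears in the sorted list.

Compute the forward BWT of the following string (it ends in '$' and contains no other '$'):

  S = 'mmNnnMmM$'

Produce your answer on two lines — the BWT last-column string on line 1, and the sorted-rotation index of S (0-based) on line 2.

Answer: MmnmMm$nN
6

Derivation:
All 9 rotations (rotation i = S[i:]+S[:i]):
  rot[0] = mmNnnMmM$
  rot[1] = mNnnMmM$m
  rot[2] = NnnMmM$mm
  rot[3] = nnMmM$mmN
  rot[4] = nMmM$mmNn
  rot[5] = MmM$mmNnn
  rot[6] = mM$mmNnnM
  rot[7] = M$mmNnnMm
  rot[8] = $mmNnnMmM
Sorted (with $ < everything):
  sorted[0] = $mmNnnMmM  (last char: 'M')
  sorted[1] = M$mmNnnMm  (last char: 'm')
  sorted[2] = MmM$mmNnn  (last char: 'n')
  sorted[3] = NnnMmM$mm  (last char: 'm')
  sorted[4] = mM$mmNnnM  (last char: 'M')
  sorted[5] = mNnnMmM$m  (last char: 'm')
  sorted[6] = mmNnnMmM$  (last char: '$')
  sorted[7] = nMmM$mmNn  (last char: 'n')
  sorted[8] = nnMmM$mmN  (last char: 'N')
Last column: MmnmMm$nN
Original string S is at sorted index 6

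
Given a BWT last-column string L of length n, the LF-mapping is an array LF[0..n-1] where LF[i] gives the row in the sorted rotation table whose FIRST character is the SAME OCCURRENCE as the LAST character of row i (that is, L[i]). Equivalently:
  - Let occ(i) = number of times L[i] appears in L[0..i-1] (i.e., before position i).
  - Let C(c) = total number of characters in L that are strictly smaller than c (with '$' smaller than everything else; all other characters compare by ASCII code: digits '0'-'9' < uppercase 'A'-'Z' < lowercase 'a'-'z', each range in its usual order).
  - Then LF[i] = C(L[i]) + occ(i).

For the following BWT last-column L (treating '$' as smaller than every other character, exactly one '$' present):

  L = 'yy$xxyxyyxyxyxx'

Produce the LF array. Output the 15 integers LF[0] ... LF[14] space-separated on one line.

Char counts: '$':1, 'x':7, 'y':7
C (first-col start): C('$')=0, C('x')=1, C('y')=8
L[0]='y': occ=0, LF[0]=C('y')+0=8+0=8
L[1]='y': occ=1, LF[1]=C('y')+1=8+1=9
L[2]='$': occ=0, LF[2]=C('$')+0=0+0=0
L[3]='x': occ=0, LF[3]=C('x')+0=1+0=1
L[4]='x': occ=1, LF[4]=C('x')+1=1+1=2
L[5]='y': occ=2, LF[5]=C('y')+2=8+2=10
L[6]='x': occ=2, LF[6]=C('x')+2=1+2=3
L[7]='y': occ=3, LF[7]=C('y')+3=8+3=11
L[8]='y': occ=4, LF[8]=C('y')+4=8+4=12
L[9]='x': occ=3, LF[9]=C('x')+3=1+3=4
L[10]='y': occ=5, LF[10]=C('y')+5=8+5=13
L[11]='x': occ=4, LF[11]=C('x')+4=1+4=5
L[12]='y': occ=6, LF[12]=C('y')+6=8+6=14
L[13]='x': occ=5, LF[13]=C('x')+5=1+5=6
L[14]='x': occ=6, LF[14]=C('x')+6=1+6=7

Answer: 8 9 0 1 2 10 3 11 12 4 13 5 14 6 7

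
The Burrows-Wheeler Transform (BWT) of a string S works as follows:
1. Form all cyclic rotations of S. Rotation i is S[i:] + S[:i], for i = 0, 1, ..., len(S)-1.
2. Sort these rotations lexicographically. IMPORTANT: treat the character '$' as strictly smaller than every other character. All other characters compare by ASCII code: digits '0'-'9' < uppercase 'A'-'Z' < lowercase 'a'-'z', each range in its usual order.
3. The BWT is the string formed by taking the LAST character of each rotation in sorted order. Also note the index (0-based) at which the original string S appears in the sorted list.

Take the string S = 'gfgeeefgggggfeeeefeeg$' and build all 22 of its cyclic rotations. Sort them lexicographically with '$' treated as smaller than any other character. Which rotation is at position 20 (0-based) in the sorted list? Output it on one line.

All 22 rotations (rotation i = S[i:]+S[:i]):
  rot[0] = gfgeeefgggggfeeeefeeg$
  rot[1] = fgeeefgggggfeeeefeeg$g
  rot[2] = geeefgggggfeeeefeeg$gf
  rot[3] = eeefgggggfeeeefeeg$gfg
  rot[4] = eefgggggfeeeefeeg$gfge
  rot[5] = efgggggfeeeefeeg$gfgee
  rot[6] = fgggggfeeeefeeg$gfgeee
  rot[7] = gggggfeeeefeeg$gfgeeef
  rot[8] = ggggfeeeefeeg$gfgeeefg
  rot[9] = gggfeeeefeeg$gfgeeefgg
  rot[10] = ggfeeeefeeg$gfgeeefggg
  rot[11] = gfeeeefeeg$gfgeeefgggg
  rot[12] = feeeefeeg$gfgeeefggggg
  rot[13] = eeeefeeg$gfgeeefgggggf
  rot[14] = eeefeeg$gfgeeefgggggfe
  rot[15] = eefeeg$gfgeeefgggggfee
  rot[16] = efeeg$gfgeeefgggggfeee
  rot[17] = feeg$gfgeeefgggggfeeee
  rot[18] = eeg$gfgeeefgggggfeeeef
  rot[19] = eg$gfgeeefgggggfeeeefe
  rot[20] = g$gfgeeefgggggfeeeefee
  rot[21] = $gfgeeefgggggfeeeefeeg
Sorted (with $ < everything):
  sorted[0] = $gfgeeefgggggfeeeefeeg
  sorted[1] = eeeefeeg$gfgeeefgggggf
  sorted[2] = eeefeeg$gfgeeefgggggfe
  sorted[3] = eeefgggggfeeeefeeg$gfg
  sorted[4] = eefeeg$gfgeeefgggggfee
  sorted[5] = eefgggggfeeeefeeg$gfge
  sorted[6] = eeg$gfgeeefgggggfeeeef
  sorted[7] = efeeg$gfgeeefgggggfeee
  sorted[8] = efgggggfeeeefeeg$gfgee
  sorted[9] = eg$gfgeeefgggggfeeeefe
  sorted[10] = feeeefeeg$gfgeeefggggg
  sorted[11] = feeg$gfgeeefgggggfeeee
  sorted[12] = fgeeefgggggfeeeefeeg$g
  sorted[13] = fgggggfeeeefeeg$gfgeee
  sorted[14] = g$gfgeeefgggggfeeeefee
  sorted[15] = geeefgggggfeeeefeeg$gf
  sorted[16] = gfeeeefeeg$gfgeeefgggg
  sorted[17] = gfgeeefgggggfeeeefeeg$
  sorted[18] = ggfeeeefeeg$gfgeeefggg
  sorted[19] = gggfeeeefeeg$gfgeeefgg
  sorted[20] = ggggfeeeefeeg$gfgeeefg
  sorted[21] = gggggfeeeefeeg$gfgeeef
sorted[20] = ggggfeeeefeeg$gfgeeefg

Answer: ggggfeeeefeeg$gfgeeefg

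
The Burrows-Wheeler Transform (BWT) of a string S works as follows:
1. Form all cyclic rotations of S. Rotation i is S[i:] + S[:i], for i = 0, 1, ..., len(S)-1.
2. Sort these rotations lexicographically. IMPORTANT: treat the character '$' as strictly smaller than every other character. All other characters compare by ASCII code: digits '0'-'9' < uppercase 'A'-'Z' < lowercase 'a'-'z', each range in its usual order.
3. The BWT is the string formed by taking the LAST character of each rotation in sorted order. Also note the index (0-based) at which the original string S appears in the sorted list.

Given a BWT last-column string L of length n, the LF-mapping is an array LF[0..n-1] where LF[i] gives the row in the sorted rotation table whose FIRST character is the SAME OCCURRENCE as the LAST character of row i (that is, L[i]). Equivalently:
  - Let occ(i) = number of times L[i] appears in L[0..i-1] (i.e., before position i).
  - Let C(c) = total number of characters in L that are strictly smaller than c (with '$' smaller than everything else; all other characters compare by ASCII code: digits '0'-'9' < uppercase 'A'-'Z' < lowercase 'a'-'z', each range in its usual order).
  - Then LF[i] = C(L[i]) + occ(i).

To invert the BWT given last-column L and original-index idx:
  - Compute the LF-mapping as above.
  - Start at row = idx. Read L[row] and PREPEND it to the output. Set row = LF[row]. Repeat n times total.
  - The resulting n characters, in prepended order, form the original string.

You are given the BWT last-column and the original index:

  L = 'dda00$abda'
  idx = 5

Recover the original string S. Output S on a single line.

LF mapping: 7 8 3 1 2 0 4 6 9 5
Walk LF starting at row 5, prepending L[row]:
  step 1: row=5, L[5]='$', prepend. Next row=LF[5]=0
  step 2: row=0, L[0]='d', prepend. Next row=LF[0]=7
  step 3: row=7, L[7]='b', prepend. Next row=LF[7]=6
  step 4: row=6, L[6]='a', prepend. Next row=LF[6]=4
  step 5: row=4, L[4]='0', prepend. Next row=LF[4]=2
  step 6: row=2, L[2]='a', prepend. Next row=LF[2]=3
  step 7: row=3, L[3]='0', prepend. Next row=LF[3]=1
  step 8: row=1, L[1]='d', prepend. Next row=LF[1]=8
  step 9: row=8, L[8]='d', prepend. Next row=LF[8]=9
  step 10: row=9, L[9]='a', prepend. Next row=LF[9]=5
Reversed output: add0a0abd$

Answer: add0a0abd$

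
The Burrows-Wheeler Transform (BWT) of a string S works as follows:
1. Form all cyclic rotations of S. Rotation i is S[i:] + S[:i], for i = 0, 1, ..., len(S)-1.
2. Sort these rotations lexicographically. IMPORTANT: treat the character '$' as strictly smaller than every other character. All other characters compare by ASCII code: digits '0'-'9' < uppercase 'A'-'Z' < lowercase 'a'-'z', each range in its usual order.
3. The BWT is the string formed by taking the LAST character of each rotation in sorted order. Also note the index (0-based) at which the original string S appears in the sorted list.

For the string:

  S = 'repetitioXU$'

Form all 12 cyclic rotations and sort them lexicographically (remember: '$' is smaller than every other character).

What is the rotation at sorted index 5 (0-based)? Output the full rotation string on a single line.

All 12 rotations (rotation i = S[i:]+S[:i]):
  rot[0] = repetitioXU$
  rot[1] = epetitioXU$r
  rot[2] = petitioXU$re
  rot[3] = etitioXU$rep
  rot[4] = titioXU$repe
  rot[5] = itioXU$repet
  rot[6] = tioXU$repeti
  rot[7] = ioXU$repetit
  rot[8] = oXU$repetiti
  rot[9] = XU$repetitio
  rot[10] = U$repetitioX
  rot[11] = $repetitioXU
Sorted (with $ < everything):
  sorted[0] = $repetitioXU
  sorted[1] = U$repetitioX
  sorted[2] = XU$repetitio
  sorted[3] = epetitioXU$r
  sorted[4] = etitioXU$rep
  sorted[5] = ioXU$repetit
  sorted[6] = itioXU$repet
  sorted[7] = oXU$repetiti
  sorted[8] = petitioXU$re
  sorted[9] = repetitioXU$
  sorted[10] = tioXU$repeti
  sorted[11] = titioXU$repe
sorted[5] = ioXU$repetit

Answer: ioXU$repetit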